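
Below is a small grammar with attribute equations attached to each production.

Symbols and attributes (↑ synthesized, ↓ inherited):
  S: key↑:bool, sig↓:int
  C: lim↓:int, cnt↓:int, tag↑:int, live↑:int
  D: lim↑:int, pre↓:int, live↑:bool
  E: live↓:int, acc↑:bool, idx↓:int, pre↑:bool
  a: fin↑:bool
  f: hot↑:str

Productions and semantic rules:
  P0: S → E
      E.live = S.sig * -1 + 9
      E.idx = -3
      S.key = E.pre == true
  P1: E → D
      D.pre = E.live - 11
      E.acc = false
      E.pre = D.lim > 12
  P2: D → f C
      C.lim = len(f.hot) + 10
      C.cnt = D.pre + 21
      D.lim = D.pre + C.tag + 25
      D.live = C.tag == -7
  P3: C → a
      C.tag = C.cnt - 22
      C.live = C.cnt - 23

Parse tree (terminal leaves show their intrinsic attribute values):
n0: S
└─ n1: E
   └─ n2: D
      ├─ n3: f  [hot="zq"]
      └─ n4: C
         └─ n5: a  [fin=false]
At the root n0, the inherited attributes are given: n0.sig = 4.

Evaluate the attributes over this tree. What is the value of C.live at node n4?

1. n0.sig = 4  [given at root]
2. n1.live = 5  [S.sig * -1 + 9]
3. n1.idx = -3  [-3]
4. n2.pre = -6  [E.live - 11]
5. n3.hot = "zq"  [terminal]
6. n4.lim = 12  [len(f.hot) + 10]
7. n4.cnt = 15  [D.pre + 21]
8. n5.fin = false  [terminal]
9. n4.tag = -7  [C.cnt - 22]
10. n4.live = -8  [C.cnt - 23]
11. n2.lim = 12  [D.pre + C.tag + 25]
12. n2.live = true  [C.tag == -7]
13. n1.acc = false  [false]
14. n1.pre = false  [D.lim > 12]
15. n0.key = false  [E.pre == true]

-8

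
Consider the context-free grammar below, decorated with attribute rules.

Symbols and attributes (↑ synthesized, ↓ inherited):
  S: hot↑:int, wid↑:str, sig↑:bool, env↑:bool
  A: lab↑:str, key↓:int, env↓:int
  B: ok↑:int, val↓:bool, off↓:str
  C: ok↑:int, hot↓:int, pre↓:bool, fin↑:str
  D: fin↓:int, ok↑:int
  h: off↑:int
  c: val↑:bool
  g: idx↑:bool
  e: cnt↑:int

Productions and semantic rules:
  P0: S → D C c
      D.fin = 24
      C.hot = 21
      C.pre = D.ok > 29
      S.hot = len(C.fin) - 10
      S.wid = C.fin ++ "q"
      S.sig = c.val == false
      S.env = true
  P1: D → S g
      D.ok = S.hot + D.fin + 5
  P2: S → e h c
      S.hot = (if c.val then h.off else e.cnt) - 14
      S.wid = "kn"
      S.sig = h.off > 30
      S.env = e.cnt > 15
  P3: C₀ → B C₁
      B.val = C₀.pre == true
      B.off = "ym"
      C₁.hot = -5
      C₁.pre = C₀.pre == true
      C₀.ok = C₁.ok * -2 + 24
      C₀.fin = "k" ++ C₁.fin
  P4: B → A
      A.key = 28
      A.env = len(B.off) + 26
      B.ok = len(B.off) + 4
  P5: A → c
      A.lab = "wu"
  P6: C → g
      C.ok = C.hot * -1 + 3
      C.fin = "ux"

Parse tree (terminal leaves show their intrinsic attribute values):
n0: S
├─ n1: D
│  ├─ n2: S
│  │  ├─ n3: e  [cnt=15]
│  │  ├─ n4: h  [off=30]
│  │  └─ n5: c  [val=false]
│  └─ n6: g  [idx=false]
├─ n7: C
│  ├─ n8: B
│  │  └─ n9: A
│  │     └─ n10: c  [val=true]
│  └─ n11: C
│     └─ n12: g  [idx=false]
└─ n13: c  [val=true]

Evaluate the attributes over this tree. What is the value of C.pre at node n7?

1. n1.fin = 24  [24]
2. n3.cnt = 15  [terminal]
3. n4.off = 30  [terminal]
4. n5.val = false  [terminal]
5. n2.hot = 1  [(if c.val then h.off else e.cnt) - 14]
6. n2.wid = "kn"  ["kn"]
7. n2.sig = false  [h.off > 30]
8. n2.env = false  [e.cnt > 15]
9. n6.idx = false  [terminal]
10. n1.ok = 30  [S.hot + D.fin + 5]
11. n7.hot = 21  [21]
12. n7.pre = true  [D.ok > 29]
13. n8.val = true  [C₀.pre == true]
14. n8.off = "ym"  ["ym"]
15. n9.key = 28  [28]
16. n9.env = 28  [len(B.off) + 26]
17. n10.val = true  [terminal]
18. n9.lab = "wu"  ["wu"]
19. n8.ok = 6  [len(B.off) + 4]
20. n11.hot = -5  [-5]
21. n11.pre = true  [C₀.pre == true]
22. n12.idx = false  [terminal]
23. n11.ok = 8  [C.hot * -1 + 3]
24. n11.fin = "ux"  ["ux"]
25. n7.ok = 8  [C₁.ok * -2 + 24]
26. n7.fin = "kux"  ["k" ++ C₁.fin]
27. n13.val = true  [terminal]
28. n0.hot = -7  [len(C.fin) - 10]
29. n0.wid = "kuxq"  [C.fin ++ "q"]
30. n0.sig = false  [c.val == false]
31. n0.env = true  [true]

true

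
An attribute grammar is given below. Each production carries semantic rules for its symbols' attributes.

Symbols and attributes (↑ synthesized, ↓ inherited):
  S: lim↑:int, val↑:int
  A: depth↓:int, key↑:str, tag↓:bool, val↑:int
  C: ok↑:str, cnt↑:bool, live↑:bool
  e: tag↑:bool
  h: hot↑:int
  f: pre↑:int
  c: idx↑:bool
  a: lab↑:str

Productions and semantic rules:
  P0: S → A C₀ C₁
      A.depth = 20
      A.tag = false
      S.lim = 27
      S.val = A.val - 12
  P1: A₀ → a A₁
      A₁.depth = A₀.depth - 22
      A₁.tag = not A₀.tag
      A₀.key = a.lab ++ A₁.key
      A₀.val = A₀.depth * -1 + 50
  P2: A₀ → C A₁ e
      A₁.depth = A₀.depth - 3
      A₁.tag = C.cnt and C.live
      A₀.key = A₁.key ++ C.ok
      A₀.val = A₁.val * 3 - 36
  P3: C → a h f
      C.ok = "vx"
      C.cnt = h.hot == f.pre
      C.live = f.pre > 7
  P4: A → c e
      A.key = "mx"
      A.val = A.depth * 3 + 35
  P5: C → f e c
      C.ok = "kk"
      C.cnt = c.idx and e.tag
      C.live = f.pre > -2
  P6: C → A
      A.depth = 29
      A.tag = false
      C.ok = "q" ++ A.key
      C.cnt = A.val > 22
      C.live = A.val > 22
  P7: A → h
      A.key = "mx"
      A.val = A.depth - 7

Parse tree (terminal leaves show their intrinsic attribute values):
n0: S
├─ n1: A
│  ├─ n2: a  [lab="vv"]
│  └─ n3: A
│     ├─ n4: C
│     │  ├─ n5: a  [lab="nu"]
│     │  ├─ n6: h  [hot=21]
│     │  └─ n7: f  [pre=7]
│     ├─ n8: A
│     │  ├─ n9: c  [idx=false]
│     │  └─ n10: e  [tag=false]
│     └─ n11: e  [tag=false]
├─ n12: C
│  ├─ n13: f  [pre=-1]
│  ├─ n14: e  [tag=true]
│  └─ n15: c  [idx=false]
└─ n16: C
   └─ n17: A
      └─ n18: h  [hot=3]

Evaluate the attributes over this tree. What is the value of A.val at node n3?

1. n1.depth = 20  [20]
2. n1.tag = false  [false]
3. n2.lab = "vv"  [terminal]
4. n3.depth = -2  [A₀.depth - 22]
5. n3.tag = true  [not A₀.tag]
6. n5.lab = "nu"  [terminal]
7. n6.hot = 21  [terminal]
8. n7.pre = 7  [terminal]
9. n4.ok = "vx"  ["vx"]
10. n4.cnt = false  [h.hot == f.pre]
11. n4.live = false  [f.pre > 7]
12. n8.depth = -5  [A₀.depth - 3]
13. n8.tag = false  [C.cnt and C.live]
14. n9.idx = false  [terminal]
15. n10.tag = false  [terminal]
16. n8.key = "mx"  ["mx"]
17. n8.val = 20  [A.depth * 3 + 35]
18. n11.tag = false  [terminal]
19. n3.key = "mxvx"  [A₁.key ++ C.ok]
20. n3.val = 24  [A₁.val * 3 - 36]
21. n1.key = "vvmxvx"  [a.lab ++ A₁.key]
22. n1.val = 30  [A₀.depth * -1 + 50]
23. n13.pre = -1  [terminal]
24. n14.tag = true  [terminal]
25. n15.idx = false  [terminal]
26. n12.ok = "kk"  ["kk"]
27. n12.cnt = false  [c.idx and e.tag]
28. n12.live = true  [f.pre > -2]
29. n17.depth = 29  [29]
30. n17.tag = false  [false]
31. n18.hot = 3  [terminal]
32. n17.key = "mx"  ["mx"]
33. n17.val = 22  [A.depth - 7]
34. n16.ok = "qmx"  ["q" ++ A.key]
35. n16.cnt = false  [A.val > 22]
36. n16.live = false  [A.val > 22]
37. n0.lim = 27  [27]
38. n0.val = 18  [A.val - 12]

24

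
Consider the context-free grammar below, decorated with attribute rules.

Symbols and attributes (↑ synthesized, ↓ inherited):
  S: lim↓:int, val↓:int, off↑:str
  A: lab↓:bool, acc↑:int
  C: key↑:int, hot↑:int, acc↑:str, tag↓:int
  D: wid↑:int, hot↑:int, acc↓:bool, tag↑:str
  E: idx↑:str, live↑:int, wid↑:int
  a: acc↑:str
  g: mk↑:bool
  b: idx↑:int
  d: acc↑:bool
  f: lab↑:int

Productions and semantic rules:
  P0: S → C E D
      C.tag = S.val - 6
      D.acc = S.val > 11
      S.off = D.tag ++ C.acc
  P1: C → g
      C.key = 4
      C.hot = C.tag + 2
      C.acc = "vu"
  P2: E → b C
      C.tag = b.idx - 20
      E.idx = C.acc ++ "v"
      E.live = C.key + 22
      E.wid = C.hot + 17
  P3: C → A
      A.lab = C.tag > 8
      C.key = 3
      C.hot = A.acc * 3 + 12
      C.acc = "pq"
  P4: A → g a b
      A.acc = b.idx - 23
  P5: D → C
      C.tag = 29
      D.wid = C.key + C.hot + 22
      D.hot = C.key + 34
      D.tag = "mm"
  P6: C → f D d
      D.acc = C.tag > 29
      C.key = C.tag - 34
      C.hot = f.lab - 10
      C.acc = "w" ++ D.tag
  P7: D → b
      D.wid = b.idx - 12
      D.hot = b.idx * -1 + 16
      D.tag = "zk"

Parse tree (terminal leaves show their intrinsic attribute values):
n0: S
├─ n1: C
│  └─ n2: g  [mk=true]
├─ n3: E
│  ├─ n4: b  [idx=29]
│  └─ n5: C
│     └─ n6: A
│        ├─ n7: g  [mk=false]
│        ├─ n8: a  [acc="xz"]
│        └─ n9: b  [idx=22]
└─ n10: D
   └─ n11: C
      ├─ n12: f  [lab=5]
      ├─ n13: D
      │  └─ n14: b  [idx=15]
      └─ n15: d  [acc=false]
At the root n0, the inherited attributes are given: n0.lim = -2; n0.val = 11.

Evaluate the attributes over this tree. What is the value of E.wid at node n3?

26

1. n0.lim = -2  [given at root]
2. n0.val = 11  [given at root]
3. n1.tag = 5  [S.val - 6]
4. n2.mk = true  [terminal]
5. n1.key = 4  [4]
6. n1.hot = 7  [C.tag + 2]
7. n1.acc = "vu"  ["vu"]
8. n4.idx = 29  [terminal]
9. n5.tag = 9  [b.idx - 20]
10. n6.lab = true  [C.tag > 8]
11. n7.mk = false  [terminal]
12. n8.acc = "xz"  [terminal]
13. n9.idx = 22  [terminal]
14. n6.acc = -1  [b.idx - 23]
15. n5.key = 3  [3]
16. n5.hot = 9  [A.acc * 3 + 12]
17. n5.acc = "pq"  ["pq"]
18. n3.idx = "pqv"  [C.acc ++ "v"]
19. n3.live = 25  [C.key + 22]
20. n3.wid = 26  [C.hot + 17]
21. n10.acc = false  [S.val > 11]
22. n11.tag = 29  [29]
23. n12.lab = 5  [terminal]
24. n13.acc = false  [C.tag > 29]
25. n14.idx = 15  [terminal]
26. n13.wid = 3  [b.idx - 12]
27. n13.hot = 1  [b.idx * -1 + 16]
28. n13.tag = "zk"  ["zk"]
29. n15.acc = false  [terminal]
30. n11.key = -5  [C.tag - 34]
31. n11.hot = -5  [f.lab - 10]
32. n11.acc = "wzk"  ["w" ++ D.tag]
33. n10.wid = 12  [C.key + C.hot + 22]
34. n10.hot = 29  [C.key + 34]
35. n10.tag = "mm"  ["mm"]
36. n0.off = "mmvu"  [D.tag ++ C.acc]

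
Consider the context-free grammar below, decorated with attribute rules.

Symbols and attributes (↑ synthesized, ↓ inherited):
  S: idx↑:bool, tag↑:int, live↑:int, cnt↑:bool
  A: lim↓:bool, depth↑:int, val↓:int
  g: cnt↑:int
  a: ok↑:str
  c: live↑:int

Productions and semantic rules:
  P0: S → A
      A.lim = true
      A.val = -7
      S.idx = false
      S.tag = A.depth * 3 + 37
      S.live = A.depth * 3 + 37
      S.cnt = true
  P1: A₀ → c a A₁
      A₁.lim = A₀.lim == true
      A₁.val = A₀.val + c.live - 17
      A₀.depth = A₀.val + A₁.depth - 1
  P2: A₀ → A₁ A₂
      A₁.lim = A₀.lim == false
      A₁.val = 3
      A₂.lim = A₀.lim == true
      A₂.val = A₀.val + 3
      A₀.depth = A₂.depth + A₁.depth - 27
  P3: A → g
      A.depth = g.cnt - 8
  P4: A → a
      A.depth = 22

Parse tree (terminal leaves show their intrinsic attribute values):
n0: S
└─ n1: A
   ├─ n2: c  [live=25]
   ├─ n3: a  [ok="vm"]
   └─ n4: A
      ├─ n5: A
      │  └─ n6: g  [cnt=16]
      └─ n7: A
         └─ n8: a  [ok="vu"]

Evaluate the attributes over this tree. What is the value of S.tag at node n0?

22

1. n1.lim = true  [true]
2. n1.val = -7  [-7]
3. n2.live = 25  [terminal]
4. n3.ok = "vm"  [terminal]
5. n4.lim = true  [A₀.lim == true]
6. n4.val = 1  [A₀.val + c.live - 17]
7. n5.lim = false  [A₀.lim == false]
8. n5.val = 3  [3]
9. n6.cnt = 16  [terminal]
10. n5.depth = 8  [g.cnt - 8]
11. n7.lim = true  [A₀.lim == true]
12. n7.val = 4  [A₀.val + 3]
13. n8.ok = "vu"  [terminal]
14. n7.depth = 22  [22]
15. n4.depth = 3  [A₂.depth + A₁.depth - 27]
16. n1.depth = -5  [A₀.val + A₁.depth - 1]
17. n0.idx = false  [false]
18. n0.tag = 22  [A.depth * 3 + 37]
19. n0.live = 22  [A.depth * 3 + 37]
20. n0.cnt = true  [true]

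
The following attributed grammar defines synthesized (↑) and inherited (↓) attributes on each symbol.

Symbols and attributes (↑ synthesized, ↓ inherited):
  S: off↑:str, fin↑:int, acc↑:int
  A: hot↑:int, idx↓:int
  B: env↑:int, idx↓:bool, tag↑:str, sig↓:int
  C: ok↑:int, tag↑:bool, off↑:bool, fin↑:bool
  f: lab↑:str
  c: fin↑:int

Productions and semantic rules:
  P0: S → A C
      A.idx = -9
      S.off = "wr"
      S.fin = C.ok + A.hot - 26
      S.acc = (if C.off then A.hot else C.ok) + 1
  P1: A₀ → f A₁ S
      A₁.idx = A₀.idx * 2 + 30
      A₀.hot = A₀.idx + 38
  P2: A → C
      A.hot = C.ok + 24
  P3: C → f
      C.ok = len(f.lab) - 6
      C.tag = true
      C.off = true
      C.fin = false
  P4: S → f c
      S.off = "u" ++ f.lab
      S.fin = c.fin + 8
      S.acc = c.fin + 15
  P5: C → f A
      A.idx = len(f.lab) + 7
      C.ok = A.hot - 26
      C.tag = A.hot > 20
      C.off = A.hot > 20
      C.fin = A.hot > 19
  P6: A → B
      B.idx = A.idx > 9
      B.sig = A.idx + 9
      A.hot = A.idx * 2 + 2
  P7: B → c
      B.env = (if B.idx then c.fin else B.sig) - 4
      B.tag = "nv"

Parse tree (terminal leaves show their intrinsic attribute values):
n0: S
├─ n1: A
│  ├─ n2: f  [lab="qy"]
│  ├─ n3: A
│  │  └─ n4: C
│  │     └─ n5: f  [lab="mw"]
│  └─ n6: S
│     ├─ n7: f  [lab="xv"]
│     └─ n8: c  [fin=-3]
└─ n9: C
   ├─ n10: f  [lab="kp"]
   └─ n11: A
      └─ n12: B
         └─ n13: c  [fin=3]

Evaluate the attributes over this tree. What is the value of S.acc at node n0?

-5

1. n1.idx = -9  [-9]
2. n2.lab = "qy"  [terminal]
3. n3.idx = 12  [A₀.idx * 2 + 30]
4. n5.lab = "mw"  [terminal]
5. n4.ok = -4  [len(f.lab) - 6]
6. n4.tag = true  [true]
7. n4.off = true  [true]
8. n4.fin = false  [false]
9. n3.hot = 20  [C.ok + 24]
10. n7.lab = "xv"  [terminal]
11. n8.fin = -3  [terminal]
12. n6.off = "uxv"  ["u" ++ f.lab]
13. n6.fin = 5  [c.fin + 8]
14. n6.acc = 12  [c.fin + 15]
15. n1.hot = 29  [A₀.idx + 38]
16. n10.lab = "kp"  [terminal]
17. n11.idx = 9  [len(f.lab) + 7]
18. n12.idx = false  [A.idx > 9]
19. n12.sig = 18  [A.idx + 9]
20. n13.fin = 3  [terminal]
21. n12.env = 14  [(if B.idx then c.fin else B.sig) - 4]
22. n12.tag = "nv"  ["nv"]
23. n11.hot = 20  [A.idx * 2 + 2]
24. n9.ok = -6  [A.hot - 26]
25. n9.tag = false  [A.hot > 20]
26. n9.off = false  [A.hot > 20]
27. n9.fin = true  [A.hot > 19]
28. n0.off = "wr"  ["wr"]
29. n0.fin = -3  [C.ok + A.hot - 26]
30. n0.acc = -5  [(if C.off then A.hot else C.ok) + 1]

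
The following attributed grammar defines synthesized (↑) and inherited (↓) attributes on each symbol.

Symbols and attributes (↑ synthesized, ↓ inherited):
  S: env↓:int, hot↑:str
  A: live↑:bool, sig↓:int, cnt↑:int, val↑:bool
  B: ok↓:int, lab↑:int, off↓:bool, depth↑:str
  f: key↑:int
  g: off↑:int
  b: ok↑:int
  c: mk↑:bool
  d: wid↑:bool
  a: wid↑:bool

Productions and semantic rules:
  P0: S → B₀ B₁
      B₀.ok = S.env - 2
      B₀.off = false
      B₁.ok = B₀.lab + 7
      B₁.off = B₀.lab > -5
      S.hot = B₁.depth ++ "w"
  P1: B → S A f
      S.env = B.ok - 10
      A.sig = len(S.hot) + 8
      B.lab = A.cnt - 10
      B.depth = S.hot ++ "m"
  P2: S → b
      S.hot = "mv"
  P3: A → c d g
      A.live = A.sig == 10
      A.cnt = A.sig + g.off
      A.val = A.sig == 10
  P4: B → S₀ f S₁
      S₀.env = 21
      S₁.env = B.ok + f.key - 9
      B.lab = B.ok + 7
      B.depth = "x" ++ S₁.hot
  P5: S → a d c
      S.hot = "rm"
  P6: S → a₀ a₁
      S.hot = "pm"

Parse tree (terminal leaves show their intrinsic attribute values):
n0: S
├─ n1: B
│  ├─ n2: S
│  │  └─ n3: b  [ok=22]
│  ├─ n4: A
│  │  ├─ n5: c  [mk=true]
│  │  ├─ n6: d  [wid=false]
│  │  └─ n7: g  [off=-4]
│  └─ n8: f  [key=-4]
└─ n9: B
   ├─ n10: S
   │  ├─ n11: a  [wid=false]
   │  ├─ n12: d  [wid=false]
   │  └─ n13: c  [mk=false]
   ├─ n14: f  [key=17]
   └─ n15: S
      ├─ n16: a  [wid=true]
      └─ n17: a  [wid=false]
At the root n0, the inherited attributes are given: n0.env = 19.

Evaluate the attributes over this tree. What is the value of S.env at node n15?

1. n0.env = 19  [given at root]
2. n1.ok = 17  [S.env - 2]
3. n1.off = false  [false]
4. n2.env = 7  [B.ok - 10]
5. n3.ok = 22  [terminal]
6. n2.hot = "mv"  ["mv"]
7. n4.sig = 10  [len(S.hot) + 8]
8. n5.mk = true  [terminal]
9. n6.wid = false  [terminal]
10. n7.off = -4  [terminal]
11. n4.live = true  [A.sig == 10]
12. n4.cnt = 6  [A.sig + g.off]
13. n4.val = true  [A.sig == 10]
14. n8.key = -4  [terminal]
15. n1.lab = -4  [A.cnt - 10]
16. n1.depth = "mvm"  [S.hot ++ "m"]
17. n9.ok = 3  [B₀.lab + 7]
18. n9.off = true  [B₀.lab > -5]
19. n10.env = 21  [21]
20. n11.wid = false  [terminal]
21. n12.wid = false  [terminal]
22. n13.mk = false  [terminal]
23. n10.hot = "rm"  ["rm"]
24. n14.key = 17  [terminal]
25. n15.env = 11  [B.ok + f.key - 9]
26. n16.wid = true  [terminal]
27. n17.wid = false  [terminal]
28. n15.hot = "pm"  ["pm"]
29. n9.lab = 10  [B.ok + 7]
30. n9.depth = "xpm"  ["x" ++ S₁.hot]
31. n0.hot = "xpmw"  [B₁.depth ++ "w"]

11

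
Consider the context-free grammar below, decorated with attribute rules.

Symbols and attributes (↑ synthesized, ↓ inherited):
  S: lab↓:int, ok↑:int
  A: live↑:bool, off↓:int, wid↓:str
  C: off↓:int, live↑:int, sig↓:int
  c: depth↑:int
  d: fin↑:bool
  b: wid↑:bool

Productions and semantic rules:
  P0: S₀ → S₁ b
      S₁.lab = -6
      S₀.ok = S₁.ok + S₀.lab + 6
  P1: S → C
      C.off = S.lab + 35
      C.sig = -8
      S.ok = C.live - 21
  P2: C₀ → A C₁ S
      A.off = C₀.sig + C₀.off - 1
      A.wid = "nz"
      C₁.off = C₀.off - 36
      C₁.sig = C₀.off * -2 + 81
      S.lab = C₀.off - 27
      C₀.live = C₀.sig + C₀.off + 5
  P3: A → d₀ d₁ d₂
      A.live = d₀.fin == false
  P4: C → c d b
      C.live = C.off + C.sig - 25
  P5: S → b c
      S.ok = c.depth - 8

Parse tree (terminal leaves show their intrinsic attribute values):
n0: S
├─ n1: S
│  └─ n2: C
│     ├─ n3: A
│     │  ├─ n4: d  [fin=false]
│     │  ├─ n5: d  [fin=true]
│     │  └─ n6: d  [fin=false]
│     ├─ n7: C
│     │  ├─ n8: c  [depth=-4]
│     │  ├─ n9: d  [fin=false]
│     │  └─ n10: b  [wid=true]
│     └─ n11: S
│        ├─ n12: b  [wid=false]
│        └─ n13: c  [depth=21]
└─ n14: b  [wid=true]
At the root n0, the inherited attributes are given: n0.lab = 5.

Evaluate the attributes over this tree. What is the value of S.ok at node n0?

1. n0.lab = 5  [given at root]
2. n1.lab = -6  [-6]
3. n2.off = 29  [S.lab + 35]
4. n2.sig = -8  [-8]
5. n3.off = 20  [C₀.sig + C₀.off - 1]
6. n3.wid = "nz"  ["nz"]
7. n4.fin = false  [terminal]
8. n5.fin = true  [terminal]
9. n6.fin = false  [terminal]
10. n3.live = true  [d₀.fin == false]
11. n7.off = -7  [C₀.off - 36]
12. n7.sig = 23  [C₀.off * -2 + 81]
13. n8.depth = -4  [terminal]
14. n9.fin = false  [terminal]
15. n10.wid = true  [terminal]
16. n7.live = -9  [C.off + C.sig - 25]
17. n11.lab = 2  [C₀.off - 27]
18. n12.wid = false  [terminal]
19. n13.depth = 21  [terminal]
20. n11.ok = 13  [c.depth - 8]
21. n2.live = 26  [C₀.sig + C₀.off + 5]
22. n1.ok = 5  [C.live - 21]
23. n14.wid = true  [terminal]
24. n0.ok = 16  [S₁.ok + S₀.lab + 6]

16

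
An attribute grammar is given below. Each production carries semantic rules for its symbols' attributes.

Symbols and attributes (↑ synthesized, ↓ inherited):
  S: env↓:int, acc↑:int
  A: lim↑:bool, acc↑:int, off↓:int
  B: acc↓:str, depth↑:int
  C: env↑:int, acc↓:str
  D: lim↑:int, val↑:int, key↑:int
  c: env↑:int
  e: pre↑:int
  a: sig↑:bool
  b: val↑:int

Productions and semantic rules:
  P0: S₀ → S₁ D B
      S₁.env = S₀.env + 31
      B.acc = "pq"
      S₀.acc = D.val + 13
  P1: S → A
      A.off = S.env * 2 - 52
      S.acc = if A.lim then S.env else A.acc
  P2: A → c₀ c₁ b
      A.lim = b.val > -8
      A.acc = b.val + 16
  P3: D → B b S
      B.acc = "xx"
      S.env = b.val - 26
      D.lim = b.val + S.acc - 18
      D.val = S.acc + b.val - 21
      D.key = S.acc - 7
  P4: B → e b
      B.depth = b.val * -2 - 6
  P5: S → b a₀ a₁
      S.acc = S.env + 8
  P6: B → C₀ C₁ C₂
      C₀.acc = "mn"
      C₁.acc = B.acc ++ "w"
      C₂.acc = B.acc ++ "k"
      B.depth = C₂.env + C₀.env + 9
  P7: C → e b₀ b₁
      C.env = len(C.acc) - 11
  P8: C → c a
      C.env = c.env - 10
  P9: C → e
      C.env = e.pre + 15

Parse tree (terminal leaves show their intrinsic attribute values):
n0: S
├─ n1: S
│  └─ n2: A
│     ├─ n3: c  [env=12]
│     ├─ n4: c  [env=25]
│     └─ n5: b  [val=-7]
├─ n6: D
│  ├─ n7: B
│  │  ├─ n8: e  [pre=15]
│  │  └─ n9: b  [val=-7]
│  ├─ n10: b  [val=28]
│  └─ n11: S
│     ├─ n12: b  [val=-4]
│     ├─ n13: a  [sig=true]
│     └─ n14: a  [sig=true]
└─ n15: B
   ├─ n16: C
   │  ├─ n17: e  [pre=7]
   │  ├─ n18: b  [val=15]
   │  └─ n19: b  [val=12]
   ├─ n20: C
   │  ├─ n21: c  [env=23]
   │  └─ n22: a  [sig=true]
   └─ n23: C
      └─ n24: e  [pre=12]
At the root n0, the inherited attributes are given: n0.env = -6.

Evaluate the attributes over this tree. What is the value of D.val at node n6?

17

1. n0.env = -6  [given at root]
2. n1.env = 25  [S₀.env + 31]
3. n2.off = -2  [S.env * 2 - 52]
4. n3.env = 12  [terminal]
5. n4.env = 25  [terminal]
6. n5.val = -7  [terminal]
7. n2.lim = true  [b.val > -8]
8. n2.acc = 9  [b.val + 16]
9. n1.acc = 25  [if A.lim then S.env else A.acc]
10. n7.acc = "xx"  ["xx"]
11. n8.pre = 15  [terminal]
12. n9.val = -7  [terminal]
13. n7.depth = 8  [b.val * -2 - 6]
14. n10.val = 28  [terminal]
15. n11.env = 2  [b.val - 26]
16. n12.val = -4  [terminal]
17. n13.sig = true  [terminal]
18. n14.sig = true  [terminal]
19. n11.acc = 10  [S.env + 8]
20. n6.lim = 20  [b.val + S.acc - 18]
21. n6.val = 17  [S.acc + b.val - 21]
22. n6.key = 3  [S.acc - 7]
23. n15.acc = "pq"  ["pq"]
24. n16.acc = "mn"  ["mn"]
25. n17.pre = 7  [terminal]
26. n18.val = 15  [terminal]
27. n19.val = 12  [terminal]
28. n16.env = -9  [len(C.acc) - 11]
29. n20.acc = "pqw"  [B.acc ++ "w"]
30. n21.env = 23  [terminal]
31. n22.sig = true  [terminal]
32. n20.env = 13  [c.env - 10]
33. n23.acc = "pqk"  [B.acc ++ "k"]
34. n24.pre = 12  [terminal]
35. n23.env = 27  [e.pre + 15]
36. n15.depth = 27  [C₂.env + C₀.env + 9]
37. n0.acc = 30  [D.val + 13]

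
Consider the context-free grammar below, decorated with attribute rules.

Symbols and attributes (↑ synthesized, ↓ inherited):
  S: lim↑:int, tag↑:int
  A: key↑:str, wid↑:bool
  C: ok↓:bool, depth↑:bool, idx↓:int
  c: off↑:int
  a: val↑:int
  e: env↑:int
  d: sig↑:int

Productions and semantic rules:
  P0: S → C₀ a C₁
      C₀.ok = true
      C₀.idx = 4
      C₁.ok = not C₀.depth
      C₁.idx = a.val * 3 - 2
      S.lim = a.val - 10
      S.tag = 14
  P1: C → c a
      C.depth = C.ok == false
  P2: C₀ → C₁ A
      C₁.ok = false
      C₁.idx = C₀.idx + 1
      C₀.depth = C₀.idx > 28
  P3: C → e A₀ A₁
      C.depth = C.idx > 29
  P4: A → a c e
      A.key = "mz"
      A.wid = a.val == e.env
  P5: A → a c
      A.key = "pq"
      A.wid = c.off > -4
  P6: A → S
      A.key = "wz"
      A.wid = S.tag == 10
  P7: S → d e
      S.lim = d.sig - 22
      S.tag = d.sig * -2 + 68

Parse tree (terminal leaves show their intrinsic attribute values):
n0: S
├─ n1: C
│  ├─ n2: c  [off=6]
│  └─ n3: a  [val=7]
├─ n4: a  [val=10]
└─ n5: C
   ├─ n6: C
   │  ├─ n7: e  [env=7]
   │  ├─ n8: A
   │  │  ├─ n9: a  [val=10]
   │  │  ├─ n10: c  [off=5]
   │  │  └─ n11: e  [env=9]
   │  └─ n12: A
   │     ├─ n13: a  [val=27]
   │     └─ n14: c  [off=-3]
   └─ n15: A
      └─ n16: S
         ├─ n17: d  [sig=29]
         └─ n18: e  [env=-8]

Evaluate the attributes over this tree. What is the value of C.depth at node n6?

1. n1.ok = true  [true]
2. n1.idx = 4  [4]
3. n2.off = 6  [terminal]
4. n3.val = 7  [terminal]
5. n1.depth = false  [C.ok == false]
6. n4.val = 10  [terminal]
7. n5.ok = true  [not C₀.depth]
8. n5.idx = 28  [a.val * 3 - 2]
9. n6.ok = false  [false]
10. n6.idx = 29  [C₀.idx + 1]
11. n7.env = 7  [terminal]
12. n9.val = 10  [terminal]
13. n10.off = 5  [terminal]
14. n11.env = 9  [terminal]
15. n8.key = "mz"  ["mz"]
16. n8.wid = false  [a.val == e.env]
17. n13.val = 27  [terminal]
18. n14.off = -3  [terminal]
19. n12.key = "pq"  ["pq"]
20. n12.wid = true  [c.off > -4]
21. n6.depth = false  [C.idx > 29]
22. n17.sig = 29  [terminal]
23. n18.env = -8  [terminal]
24. n16.lim = 7  [d.sig - 22]
25. n16.tag = 10  [d.sig * -2 + 68]
26. n15.key = "wz"  ["wz"]
27. n15.wid = true  [S.tag == 10]
28. n5.depth = false  [C₀.idx > 28]
29. n0.lim = 0  [a.val - 10]
30. n0.tag = 14  [14]

false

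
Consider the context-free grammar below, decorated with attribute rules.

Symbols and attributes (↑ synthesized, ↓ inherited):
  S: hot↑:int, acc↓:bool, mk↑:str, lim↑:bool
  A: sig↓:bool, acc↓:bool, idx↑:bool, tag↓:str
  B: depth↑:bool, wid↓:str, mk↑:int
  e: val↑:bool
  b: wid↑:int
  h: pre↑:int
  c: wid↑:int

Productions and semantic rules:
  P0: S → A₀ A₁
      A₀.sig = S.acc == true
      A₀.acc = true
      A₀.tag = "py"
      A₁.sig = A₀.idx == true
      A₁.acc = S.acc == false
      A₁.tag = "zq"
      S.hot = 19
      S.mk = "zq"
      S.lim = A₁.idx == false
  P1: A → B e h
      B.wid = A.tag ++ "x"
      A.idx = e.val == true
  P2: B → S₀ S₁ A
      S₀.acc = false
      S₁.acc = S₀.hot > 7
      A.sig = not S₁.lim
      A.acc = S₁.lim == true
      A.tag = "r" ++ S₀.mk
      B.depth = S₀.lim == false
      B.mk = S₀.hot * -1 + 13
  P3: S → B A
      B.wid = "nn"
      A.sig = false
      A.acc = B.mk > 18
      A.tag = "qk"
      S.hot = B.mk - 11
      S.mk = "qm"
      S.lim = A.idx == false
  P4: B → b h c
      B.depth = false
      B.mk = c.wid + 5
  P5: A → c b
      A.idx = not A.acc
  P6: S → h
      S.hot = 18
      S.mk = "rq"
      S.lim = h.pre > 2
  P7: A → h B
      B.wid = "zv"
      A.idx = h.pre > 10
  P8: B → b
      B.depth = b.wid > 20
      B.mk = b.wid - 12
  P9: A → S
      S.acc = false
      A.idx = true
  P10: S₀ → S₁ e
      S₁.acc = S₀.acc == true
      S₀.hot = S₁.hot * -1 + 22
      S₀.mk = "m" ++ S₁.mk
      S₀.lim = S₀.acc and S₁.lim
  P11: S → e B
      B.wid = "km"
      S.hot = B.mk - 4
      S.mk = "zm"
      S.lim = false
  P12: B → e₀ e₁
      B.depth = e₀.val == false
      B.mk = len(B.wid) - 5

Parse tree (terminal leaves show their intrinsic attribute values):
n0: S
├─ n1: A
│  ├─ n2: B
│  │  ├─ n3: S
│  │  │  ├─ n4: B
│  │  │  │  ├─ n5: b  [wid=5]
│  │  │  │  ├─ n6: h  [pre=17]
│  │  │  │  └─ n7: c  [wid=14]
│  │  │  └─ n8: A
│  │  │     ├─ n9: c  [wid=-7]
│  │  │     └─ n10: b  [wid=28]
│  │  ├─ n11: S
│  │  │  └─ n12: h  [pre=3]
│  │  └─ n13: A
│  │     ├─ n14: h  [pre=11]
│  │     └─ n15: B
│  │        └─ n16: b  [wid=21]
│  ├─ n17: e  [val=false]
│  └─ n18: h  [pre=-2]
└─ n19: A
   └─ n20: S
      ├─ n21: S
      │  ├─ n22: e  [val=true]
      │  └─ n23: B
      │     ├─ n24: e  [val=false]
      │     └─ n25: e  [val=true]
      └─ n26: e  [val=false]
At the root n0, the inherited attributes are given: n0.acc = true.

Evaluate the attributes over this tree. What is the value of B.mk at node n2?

5

1. n0.acc = true  [given at root]
2. n1.sig = true  [S.acc == true]
3. n1.acc = true  [true]
4. n1.tag = "py"  ["py"]
5. n2.wid = "pyx"  [A.tag ++ "x"]
6. n3.acc = false  [false]
7. n4.wid = "nn"  ["nn"]
8. n5.wid = 5  [terminal]
9. n6.pre = 17  [terminal]
10. n7.wid = 14  [terminal]
11. n4.depth = false  [false]
12. n4.mk = 19  [c.wid + 5]
13. n8.sig = false  [false]
14. n8.acc = true  [B.mk > 18]
15. n8.tag = "qk"  ["qk"]
16. n9.wid = -7  [terminal]
17. n10.wid = 28  [terminal]
18. n8.idx = false  [not A.acc]
19. n3.hot = 8  [B.mk - 11]
20. n3.mk = "qm"  ["qm"]
21. n3.lim = true  [A.idx == false]
22. n11.acc = true  [S₀.hot > 7]
23. n12.pre = 3  [terminal]
24. n11.hot = 18  [18]
25. n11.mk = "rq"  ["rq"]
26. n11.lim = true  [h.pre > 2]
27. n13.sig = false  [not S₁.lim]
28. n13.acc = true  [S₁.lim == true]
29. n13.tag = "rqm"  ["r" ++ S₀.mk]
30. n14.pre = 11  [terminal]
31. n15.wid = "zv"  ["zv"]
32. n16.wid = 21  [terminal]
33. n15.depth = true  [b.wid > 20]
34. n15.mk = 9  [b.wid - 12]
35. n13.idx = true  [h.pre > 10]
36. n2.depth = false  [S₀.lim == false]
37. n2.mk = 5  [S₀.hot * -1 + 13]
38. n17.val = false  [terminal]
39. n18.pre = -2  [terminal]
40. n1.idx = false  [e.val == true]
41. n19.sig = false  [A₀.idx == true]
42. n19.acc = false  [S.acc == false]
43. n19.tag = "zq"  ["zq"]
44. n20.acc = false  [false]
45. n21.acc = false  [S₀.acc == true]
46. n22.val = true  [terminal]
47. n23.wid = "km"  ["km"]
48. n24.val = false  [terminal]
49. n25.val = true  [terminal]
50. n23.depth = true  [e₀.val == false]
51. n23.mk = -3  [len(B.wid) - 5]
52. n21.hot = -7  [B.mk - 4]
53. n21.mk = "zm"  ["zm"]
54. n21.lim = false  [false]
55. n26.val = false  [terminal]
56. n20.hot = 29  [S₁.hot * -1 + 22]
57. n20.mk = "mzm"  ["m" ++ S₁.mk]
58. n20.lim = false  [S₀.acc and S₁.lim]
59. n19.idx = true  [true]
60. n0.hot = 19  [19]
61. n0.mk = "zq"  ["zq"]
62. n0.lim = false  [A₁.idx == false]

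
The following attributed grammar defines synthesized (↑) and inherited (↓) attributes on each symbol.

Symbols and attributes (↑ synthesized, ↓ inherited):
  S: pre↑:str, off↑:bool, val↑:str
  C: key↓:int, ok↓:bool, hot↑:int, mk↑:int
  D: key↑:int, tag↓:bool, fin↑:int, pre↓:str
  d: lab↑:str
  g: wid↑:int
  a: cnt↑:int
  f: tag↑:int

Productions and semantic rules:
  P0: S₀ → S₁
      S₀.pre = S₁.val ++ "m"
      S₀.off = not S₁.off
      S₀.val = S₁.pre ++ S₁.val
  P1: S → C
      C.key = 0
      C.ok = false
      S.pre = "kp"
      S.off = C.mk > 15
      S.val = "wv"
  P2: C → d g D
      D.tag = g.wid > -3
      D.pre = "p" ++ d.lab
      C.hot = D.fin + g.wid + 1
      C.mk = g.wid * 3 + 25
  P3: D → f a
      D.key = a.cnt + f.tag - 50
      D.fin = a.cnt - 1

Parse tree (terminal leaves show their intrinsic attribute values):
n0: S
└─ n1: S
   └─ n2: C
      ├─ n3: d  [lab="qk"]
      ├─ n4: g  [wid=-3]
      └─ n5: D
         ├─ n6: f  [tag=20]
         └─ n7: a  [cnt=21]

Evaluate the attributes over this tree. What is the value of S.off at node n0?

1. n2.key = 0  [0]
2. n2.ok = false  [false]
3. n3.lab = "qk"  [terminal]
4. n4.wid = -3  [terminal]
5. n5.tag = false  [g.wid > -3]
6. n5.pre = "pqk"  ["p" ++ d.lab]
7. n6.tag = 20  [terminal]
8. n7.cnt = 21  [terminal]
9. n5.key = -9  [a.cnt + f.tag - 50]
10. n5.fin = 20  [a.cnt - 1]
11. n2.hot = 18  [D.fin + g.wid + 1]
12. n2.mk = 16  [g.wid * 3 + 25]
13. n1.pre = "kp"  ["kp"]
14. n1.off = true  [C.mk > 15]
15. n1.val = "wv"  ["wv"]
16. n0.pre = "wvm"  [S₁.val ++ "m"]
17. n0.off = false  [not S₁.off]
18. n0.val = "kpwv"  [S₁.pre ++ S₁.val]

false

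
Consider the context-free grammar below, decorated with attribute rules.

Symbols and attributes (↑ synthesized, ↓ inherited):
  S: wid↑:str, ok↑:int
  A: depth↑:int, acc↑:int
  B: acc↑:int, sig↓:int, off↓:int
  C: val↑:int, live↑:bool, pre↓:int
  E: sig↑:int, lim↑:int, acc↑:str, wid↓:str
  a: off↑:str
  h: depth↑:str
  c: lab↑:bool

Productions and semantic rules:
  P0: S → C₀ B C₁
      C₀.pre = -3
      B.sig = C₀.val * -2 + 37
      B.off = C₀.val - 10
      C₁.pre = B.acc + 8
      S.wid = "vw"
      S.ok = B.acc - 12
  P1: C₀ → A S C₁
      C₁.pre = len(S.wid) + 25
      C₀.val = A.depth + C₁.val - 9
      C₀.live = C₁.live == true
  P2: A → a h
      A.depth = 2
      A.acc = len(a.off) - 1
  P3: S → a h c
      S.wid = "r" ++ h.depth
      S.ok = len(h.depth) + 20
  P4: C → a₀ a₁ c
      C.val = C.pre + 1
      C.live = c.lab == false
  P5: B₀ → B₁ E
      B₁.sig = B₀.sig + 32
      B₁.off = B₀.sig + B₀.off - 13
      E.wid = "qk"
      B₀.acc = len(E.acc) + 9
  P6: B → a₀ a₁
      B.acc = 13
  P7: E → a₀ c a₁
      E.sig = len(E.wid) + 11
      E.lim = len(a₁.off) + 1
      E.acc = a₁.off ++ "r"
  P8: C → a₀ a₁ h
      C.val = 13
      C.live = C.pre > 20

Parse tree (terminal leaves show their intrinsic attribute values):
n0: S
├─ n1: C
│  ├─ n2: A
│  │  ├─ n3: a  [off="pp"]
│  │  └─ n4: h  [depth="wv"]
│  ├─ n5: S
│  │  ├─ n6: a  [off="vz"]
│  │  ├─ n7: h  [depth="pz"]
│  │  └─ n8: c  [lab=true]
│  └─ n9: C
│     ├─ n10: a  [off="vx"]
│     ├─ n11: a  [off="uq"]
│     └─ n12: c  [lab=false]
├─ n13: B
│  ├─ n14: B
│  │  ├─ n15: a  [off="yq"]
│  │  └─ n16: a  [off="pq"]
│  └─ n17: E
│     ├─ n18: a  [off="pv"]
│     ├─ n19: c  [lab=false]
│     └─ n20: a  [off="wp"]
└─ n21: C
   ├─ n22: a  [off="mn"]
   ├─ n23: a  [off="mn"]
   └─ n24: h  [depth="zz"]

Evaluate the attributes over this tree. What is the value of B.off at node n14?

1. n1.pre = -3  [-3]
2. n3.off = "pp"  [terminal]
3. n4.depth = "wv"  [terminal]
4. n2.depth = 2  [2]
5. n2.acc = 1  [len(a.off) - 1]
6. n6.off = "vz"  [terminal]
7. n7.depth = "pz"  [terminal]
8. n8.lab = true  [terminal]
9. n5.wid = "rpz"  ["r" ++ h.depth]
10. n5.ok = 22  [len(h.depth) + 20]
11. n9.pre = 28  [len(S.wid) + 25]
12. n10.off = "vx"  [terminal]
13. n11.off = "uq"  [terminal]
14. n12.lab = false  [terminal]
15. n9.val = 29  [C.pre + 1]
16. n9.live = true  [c.lab == false]
17. n1.val = 22  [A.depth + C₁.val - 9]
18. n1.live = true  [C₁.live == true]
19. n13.sig = -7  [C₀.val * -2 + 37]
20. n13.off = 12  [C₀.val - 10]
21. n14.sig = 25  [B₀.sig + 32]
22. n14.off = -8  [B₀.sig + B₀.off - 13]
23. n15.off = "yq"  [terminal]
24. n16.off = "pq"  [terminal]
25. n14.acc = 13  [13]
26. n17.wid = "qk"  ["qk"]
27. n18.off = "pv"  [terminal]
28. n19.lab = false  [terminal]
29. n20.off = "wp"  [terminal]
30. n17.sig = 13  [len(E.wid) + 11]
31. n17.lim = 3  [len(a₁.off) + 1]
32. n17.acc = "wpr"  [a₁.off ++ "r"]
33. n13.acc = 12  [len(E.acc) + 9]
34. n21.pre = 20  [B.acc + 8]
35. n22.off = "mn"  [terminal]
36. n23.off = "mn"  [terminal]
37. n24.depth = "zz"  [terminal]
38. n21.val = 13  [13]
39. n21.live = false  [C.pre > 20]
40. n0.wid = "vw"  ["vw"]
41. n0.ok = 0  [B.acc - 12]

-8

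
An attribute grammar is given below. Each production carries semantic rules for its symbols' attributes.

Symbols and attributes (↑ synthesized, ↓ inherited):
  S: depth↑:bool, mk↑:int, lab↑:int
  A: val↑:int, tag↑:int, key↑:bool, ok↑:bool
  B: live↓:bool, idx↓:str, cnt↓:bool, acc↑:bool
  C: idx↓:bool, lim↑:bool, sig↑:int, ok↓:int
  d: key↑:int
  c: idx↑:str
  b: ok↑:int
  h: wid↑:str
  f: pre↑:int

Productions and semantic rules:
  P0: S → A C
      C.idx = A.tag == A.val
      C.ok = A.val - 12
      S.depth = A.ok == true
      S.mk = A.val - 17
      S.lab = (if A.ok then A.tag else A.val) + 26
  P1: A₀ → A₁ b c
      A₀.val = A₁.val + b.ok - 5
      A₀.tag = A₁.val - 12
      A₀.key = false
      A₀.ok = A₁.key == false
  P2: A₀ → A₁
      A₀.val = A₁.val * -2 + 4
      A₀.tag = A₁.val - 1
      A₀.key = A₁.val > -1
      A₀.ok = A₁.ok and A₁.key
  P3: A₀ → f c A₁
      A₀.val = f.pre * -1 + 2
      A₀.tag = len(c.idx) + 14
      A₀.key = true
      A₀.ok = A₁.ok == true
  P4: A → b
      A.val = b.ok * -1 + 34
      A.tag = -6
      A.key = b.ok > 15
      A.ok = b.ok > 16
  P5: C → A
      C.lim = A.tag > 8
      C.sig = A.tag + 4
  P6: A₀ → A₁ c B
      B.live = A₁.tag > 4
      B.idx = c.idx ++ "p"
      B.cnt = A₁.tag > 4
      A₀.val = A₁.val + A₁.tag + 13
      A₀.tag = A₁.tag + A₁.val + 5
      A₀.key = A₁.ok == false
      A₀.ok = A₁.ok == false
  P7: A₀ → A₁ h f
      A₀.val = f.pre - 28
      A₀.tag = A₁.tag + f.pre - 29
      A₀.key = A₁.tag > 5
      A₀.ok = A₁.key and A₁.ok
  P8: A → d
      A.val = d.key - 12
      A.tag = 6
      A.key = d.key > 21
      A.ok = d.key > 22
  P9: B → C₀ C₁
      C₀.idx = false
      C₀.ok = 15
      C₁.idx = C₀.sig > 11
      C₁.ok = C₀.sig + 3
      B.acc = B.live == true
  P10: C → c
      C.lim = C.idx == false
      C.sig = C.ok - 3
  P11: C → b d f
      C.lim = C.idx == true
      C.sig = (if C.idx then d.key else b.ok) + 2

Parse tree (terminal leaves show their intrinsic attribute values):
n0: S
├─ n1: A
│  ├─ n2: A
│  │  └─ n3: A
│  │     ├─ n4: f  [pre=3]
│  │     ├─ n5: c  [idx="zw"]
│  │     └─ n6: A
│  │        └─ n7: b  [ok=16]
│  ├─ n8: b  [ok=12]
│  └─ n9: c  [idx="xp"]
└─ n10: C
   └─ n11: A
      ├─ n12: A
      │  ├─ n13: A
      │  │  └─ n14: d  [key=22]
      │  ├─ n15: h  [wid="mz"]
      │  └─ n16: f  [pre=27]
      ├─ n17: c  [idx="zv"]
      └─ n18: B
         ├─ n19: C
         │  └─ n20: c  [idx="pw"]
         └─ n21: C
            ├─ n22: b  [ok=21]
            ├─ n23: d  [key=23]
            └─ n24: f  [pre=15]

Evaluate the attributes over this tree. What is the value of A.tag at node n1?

1. n4.pre = 3  [terminal]
2. n5.idx = "zw"  [terminal]
3. n7.ok = 16  [terminal]
4. n6.val = 18  [b.ok * -1 + 34]
5. n6.tag = -6  [-6]
6. n6.key = true  [b.ok > 15]
7. n6.ok = false  [b.ok > 16]
8. n3.val = -1  [f.pre * -1 + 2]
9. n3.tag = 16  [len(c.idx) + 14]
10. n3.key = true  [true]
11. n3.ok = false  [A₁.ok == true]
12. n2.val = 6  [A₁.val * -2 + 4]
13. n2.tag = -2  [A₁.val - 1]
14. n2.key = false  [A₁.val > -1]
15. n2.ok = false  [A₁.ok and A₁.key]
16. n8.ok = 12  [terminal]
17. n9.idx = "xp"  [terminal]
18. n1.val = 13  [A₁.val + b.ok - 5]
19. n1.tag = -6  [A₁.val - 12]
20. n1.key = false  [false]
21. n1.ok = true  [A₁.key == false]
22. n10.idx = false  [A.tag == A.val]
23. n10.ok = 1  [A.val - 12]
24. n14.key = 22  [terminal]
25. n13.val = 10  [d.key - 12]
26. n13.tag = 6  [6]
27. n13.key = true  [d.key > 21]
28. n13.ok = false  [d.key > 22]
29. n15.wid = "mz"  [terminal]
30. n16.pre = 27  [terminal]
31. n12.val = -1  [f.pre - 28]
32. n12.tag = 4  [A₁.tag + f.pre - 29]
33. n12.key = true  [A₁.tag > 5]
34. n12.ok = false  [A₁.key and A₁.ok]
35. n17.idx = "zv"  [terminal]
36. n18.live = false  [A₁.tag > 4]
37. n18.idx = "zvp"  [c.idx ++ "p"]
38. n18.cnt = false  [A₁.tag > 4]
39. n19.idx = false  [false]
40. n19.ok = 15  [15]
41. n20.idx = "pw"  [terminal]
42. n19.lim = true  [C.idx == false]
43. n19.sig = 12  [C.ok - 3]
44. n21.idx = true  [C₀.sig > 11]
45. n21.ok = 15  [C₀.sig + 3]
46. n22.ok = 21  [terminal]
47. n23.key = 23  [terminal]
48. n24.pre = 15  [terminal]
49. n21.lim = true  [C.idx == true]
50. n21.sig = 25  [(if C.idx then d.key else b.ok) + 2]
51. n18.acc = false  [B.live == true]
52. n11.val = 16  [A₁.val + A₁.tag + 13]
53. n11.tag = 8  [A₁.tag + A₁.val + 5]
54. n11.key = true  [A₁.ok == false]
55. n11.ok = true  [A₁.ok == false]
56. n10.lim = false  [A.tag > 8]
57. n10.sig = 12  [A.tag + 4]
58. n0.depth = true  [A.ok == true]
59. n0.mk = -4  [A.val - 17]
60. n0.lab = 20  [(if A.ok then A.tag else A.val) + 26]

-6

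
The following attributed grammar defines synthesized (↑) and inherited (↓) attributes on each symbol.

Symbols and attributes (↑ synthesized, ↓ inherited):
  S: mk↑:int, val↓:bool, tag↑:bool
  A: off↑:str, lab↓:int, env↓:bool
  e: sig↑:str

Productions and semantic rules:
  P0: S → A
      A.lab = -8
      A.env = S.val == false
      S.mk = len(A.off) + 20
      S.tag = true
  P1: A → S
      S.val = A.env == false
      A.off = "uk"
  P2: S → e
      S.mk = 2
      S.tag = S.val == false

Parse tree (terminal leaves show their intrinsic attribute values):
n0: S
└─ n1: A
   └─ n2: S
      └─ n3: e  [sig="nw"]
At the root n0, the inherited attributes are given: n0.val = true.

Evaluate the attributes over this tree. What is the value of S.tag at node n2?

false

1. n0.val = true  [given at root]
2. n1.lab = -8  [-8]
3. n1.env = false  [S.val == false]
4. n2.val = true  [A.env == false]
5. n3.sig = "nw"  [terminal]
6. n2.mk = 2  [2]
7. n2.tag = false  [S.val == false]
8. n1.off = "uk"  ["uk"]
9. n0.mk = 22  [len(A.off) + 20]
10. n0.tag = true  [true]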